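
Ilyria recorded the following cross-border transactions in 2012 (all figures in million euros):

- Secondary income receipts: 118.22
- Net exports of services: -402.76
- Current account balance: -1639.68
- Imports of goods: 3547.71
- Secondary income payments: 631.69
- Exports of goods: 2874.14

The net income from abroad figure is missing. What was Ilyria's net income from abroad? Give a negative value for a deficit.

Current account = goods balance + services balance + net primary income + net secondary income
Sum of the known components = -1589.80
Net income from abroad = CA - (known components) = -1639.68 - (-1589.80) = -49.88

-49.88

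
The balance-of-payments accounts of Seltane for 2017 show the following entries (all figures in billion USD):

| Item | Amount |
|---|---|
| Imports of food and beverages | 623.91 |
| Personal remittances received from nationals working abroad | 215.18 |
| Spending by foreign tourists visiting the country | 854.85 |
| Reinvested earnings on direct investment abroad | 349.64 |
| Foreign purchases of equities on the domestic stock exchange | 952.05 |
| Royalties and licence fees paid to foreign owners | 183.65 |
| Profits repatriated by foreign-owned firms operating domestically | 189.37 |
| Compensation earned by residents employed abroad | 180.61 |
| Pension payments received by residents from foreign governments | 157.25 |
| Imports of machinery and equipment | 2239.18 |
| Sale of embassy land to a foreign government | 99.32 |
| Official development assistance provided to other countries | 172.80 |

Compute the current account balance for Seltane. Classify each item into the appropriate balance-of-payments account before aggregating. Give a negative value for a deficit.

-1651.38

Goods: -2239.18 - 623.91 = -2863.09
Services: -183.65 + 854.85 = 671.20
Primary income: -189.37 + 349.64 + 180.61 = 340.88
Secondary income: 157.25 + 215.18 - 172.80 = 199.63
Current account = (-2863.09) + 671.20 + 340.88 + 199.63 = -1651.38
(Excluded from the current account — financial account: foreign purchases of equities on the domestic stock exchange 952.05; capital account: sale of embassy land to a foreign government 99.32.)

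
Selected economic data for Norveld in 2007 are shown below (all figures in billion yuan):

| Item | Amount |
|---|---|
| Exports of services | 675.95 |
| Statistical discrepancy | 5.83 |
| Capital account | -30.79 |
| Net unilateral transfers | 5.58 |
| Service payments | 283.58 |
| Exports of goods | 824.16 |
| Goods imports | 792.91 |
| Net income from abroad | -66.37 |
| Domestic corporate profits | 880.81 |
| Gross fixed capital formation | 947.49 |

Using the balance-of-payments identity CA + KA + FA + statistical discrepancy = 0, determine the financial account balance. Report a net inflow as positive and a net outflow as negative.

Goods balance = 824.16 - 792.91 = 31.25
Services balance = 675.95 - 283.58 = 392.37
Trade balance (goods + services) = 31.25 + 392.37 = 423.62
Net primary income = -66.37
Net secondary income = 5.58
Current account = 423.62 + (-66.37) + 5.58 = 362.83
Financial account = -(362.83 + (-30.79) + 5.83) = -337.87

-337.87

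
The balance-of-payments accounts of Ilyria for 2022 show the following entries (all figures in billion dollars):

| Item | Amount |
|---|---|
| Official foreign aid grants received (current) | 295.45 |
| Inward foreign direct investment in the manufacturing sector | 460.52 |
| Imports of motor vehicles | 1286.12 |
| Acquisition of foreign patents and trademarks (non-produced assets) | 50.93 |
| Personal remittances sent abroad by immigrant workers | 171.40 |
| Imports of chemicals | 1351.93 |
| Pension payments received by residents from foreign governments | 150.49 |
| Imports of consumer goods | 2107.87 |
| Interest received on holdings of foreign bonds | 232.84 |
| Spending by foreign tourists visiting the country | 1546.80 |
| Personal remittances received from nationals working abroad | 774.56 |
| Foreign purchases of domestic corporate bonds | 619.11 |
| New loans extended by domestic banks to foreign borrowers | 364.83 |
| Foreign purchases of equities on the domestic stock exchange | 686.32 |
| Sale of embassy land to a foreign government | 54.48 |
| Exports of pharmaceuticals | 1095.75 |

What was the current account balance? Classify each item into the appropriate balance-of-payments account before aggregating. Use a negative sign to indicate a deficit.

Goods: -2107.87 - 1351.93 - 1286.12 + 1095.75 = -3650.17
Services: 1546.80
Primary income: 232.84
Secondary income: -171.40 + 150.49 + 774.56 + 295.45 = 1049.10
Current account = (-3650.17) + 1546.80 + 232.84 + 1049.10 = -821.43
(Excluded from the current account — financial account: inward foreign direct investment in the manufacturing sector 460.52, foreign purchases of domestic corporate bonds 619.11, new loans extended by domestic banks to foreign borrowers 364.83, foreign purchases of equities on the domestic stock exchange 686.32; capital account: acquisition of foreign patents and trademarks (non-produced assets) 50.93, sale of embassy land to a foreign government 54.48.)

-821.43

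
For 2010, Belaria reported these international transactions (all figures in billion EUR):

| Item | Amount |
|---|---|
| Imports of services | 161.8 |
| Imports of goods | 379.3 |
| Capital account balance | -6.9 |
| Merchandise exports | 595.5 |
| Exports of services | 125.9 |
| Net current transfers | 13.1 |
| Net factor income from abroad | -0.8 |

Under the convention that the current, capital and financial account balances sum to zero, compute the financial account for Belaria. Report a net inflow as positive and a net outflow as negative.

Goods balance = 595.5 - 379.3 = 216.2
Services balance = 125.9 - 161.8 = -35.9
Trade balance (goods + services) = 216.2 + (-35.9) = 180.3
Net primary income = -0.8
Net secondary income = 13.1
Current account = 180.3 + (-0.8) + 13.1 = 192.6
Financial account = -(192.6 + (-6.9)) = -185.7

-185.7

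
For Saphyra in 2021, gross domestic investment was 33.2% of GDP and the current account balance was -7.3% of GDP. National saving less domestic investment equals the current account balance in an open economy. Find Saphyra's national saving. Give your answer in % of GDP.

25.9

S = I + CA = 33.2 + (-7.3) = 25.9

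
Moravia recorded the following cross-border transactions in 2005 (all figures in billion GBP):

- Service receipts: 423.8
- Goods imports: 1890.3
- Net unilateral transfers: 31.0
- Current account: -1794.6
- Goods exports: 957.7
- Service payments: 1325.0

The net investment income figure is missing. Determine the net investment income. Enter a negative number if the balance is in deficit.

Current account = goods balance + services balance + net primary income + net secondary income
Sum of the known components = -1802.8
Net investment income = CA - (known components) = -1794.6 - (-1802.8) = 8.2

8.2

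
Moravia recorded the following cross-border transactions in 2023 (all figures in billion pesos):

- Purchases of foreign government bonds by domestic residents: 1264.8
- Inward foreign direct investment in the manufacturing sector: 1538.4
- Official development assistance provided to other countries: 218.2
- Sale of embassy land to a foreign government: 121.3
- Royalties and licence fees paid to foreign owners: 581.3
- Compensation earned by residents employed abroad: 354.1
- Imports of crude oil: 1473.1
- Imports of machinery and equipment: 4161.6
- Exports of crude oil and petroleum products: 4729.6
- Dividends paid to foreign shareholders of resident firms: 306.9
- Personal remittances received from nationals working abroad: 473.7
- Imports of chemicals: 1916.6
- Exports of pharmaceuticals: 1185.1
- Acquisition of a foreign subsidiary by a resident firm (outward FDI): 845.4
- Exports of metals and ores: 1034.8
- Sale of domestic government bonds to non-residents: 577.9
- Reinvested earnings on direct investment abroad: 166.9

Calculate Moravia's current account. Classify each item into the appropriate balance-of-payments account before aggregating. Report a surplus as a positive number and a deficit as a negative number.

Goods: -1916.6 - 1473.1 + 1185.1 + 4729.6 + 1034.8 - 4161.6 = -601.8
Services: -581.3
Primary income: -306.9 + 354.1 + 166.9 = 214.1
Secondary income: 473.7 - 218.2 = 255.5
Current account = (-601.8) + (-581.3) + 214.1 + 255.5 = -713.5
(Excluded from the current account — financial account: purchases of foreign government bonds by domestic residents 1264.8, inward foreign direct investment in the manufacturing sector 1538.4, acquisition of a foreign subsidiary by a resident firm (outward FDI) 845.4, sale of domestic government bonds to non-residents 577.9; capital account: sale of embassy land to a foreign government 121.3.)

-713.5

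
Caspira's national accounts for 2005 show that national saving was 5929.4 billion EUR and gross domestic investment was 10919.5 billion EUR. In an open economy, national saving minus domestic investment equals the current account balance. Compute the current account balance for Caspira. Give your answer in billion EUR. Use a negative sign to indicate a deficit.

CA = S - I = 5929.4 - 10919.5 = -4990.1

-4990.1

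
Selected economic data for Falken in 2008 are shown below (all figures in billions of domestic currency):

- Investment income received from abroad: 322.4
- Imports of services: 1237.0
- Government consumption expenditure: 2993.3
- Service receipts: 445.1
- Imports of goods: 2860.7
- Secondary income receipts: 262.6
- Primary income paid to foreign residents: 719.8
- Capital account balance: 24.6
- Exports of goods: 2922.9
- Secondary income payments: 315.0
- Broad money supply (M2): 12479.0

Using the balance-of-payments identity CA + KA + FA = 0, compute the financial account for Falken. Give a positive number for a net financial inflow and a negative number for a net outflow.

1154.9

Goods balance = 2922.9 - 2860.7 = 62.2
Services balance = 445.1 - 1237.0 = -791.9
Trade balance (goods + services) = 62.2 + (-791.9) = -729.7
Net primary income = 322.4 - 719.8 = -397.4
Net secondary income = 262.6 - 315.0 = -52.4
Current account = -729.7 + (-397.4) + (-52.4) = -1179.5
Financial account = -(-1179.5 + 24.6) = 1154.9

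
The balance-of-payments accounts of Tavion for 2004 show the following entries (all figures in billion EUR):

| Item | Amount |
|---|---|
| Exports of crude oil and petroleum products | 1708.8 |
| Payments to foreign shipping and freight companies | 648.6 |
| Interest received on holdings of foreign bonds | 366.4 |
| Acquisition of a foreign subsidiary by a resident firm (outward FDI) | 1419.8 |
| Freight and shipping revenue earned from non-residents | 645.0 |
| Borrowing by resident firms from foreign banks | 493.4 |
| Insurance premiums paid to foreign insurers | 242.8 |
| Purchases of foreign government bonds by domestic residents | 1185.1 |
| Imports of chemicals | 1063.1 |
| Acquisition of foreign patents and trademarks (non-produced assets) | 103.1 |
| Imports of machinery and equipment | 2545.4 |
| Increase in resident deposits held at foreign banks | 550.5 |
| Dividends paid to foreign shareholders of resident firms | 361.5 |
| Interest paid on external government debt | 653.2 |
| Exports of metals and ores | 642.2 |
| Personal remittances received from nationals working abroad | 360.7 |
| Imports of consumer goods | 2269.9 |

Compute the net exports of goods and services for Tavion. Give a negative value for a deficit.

Goods: -2269.9 + 1708.8 - 1063.1 + 642.2 - 2545.4 = -3527.4
Services: -242.8 - 648.6 + 645.0 = -246.4
Trade balance = -3527.4 + (-246.4) = -3773.8
(Excluded from the trade balance — primary income: interest received on holdings of foreign bonds 366.4, dividends paid to foreign shareholders of resident firms 361.5, interest paid on external government debt 653.2; financial account: acquisition of a foreign subsidiary by a resident firm (outward FDI) 1419.8, borrowing by resident firms from foreign banks 493.4, purchases of foreign government bonds by domestic residents 1185.1, increase in resident deposits held at foreign banks 550.5; capital account: acquisition of foreign patents and trademarks (non-produced assets) 103.1; secondary income: personal remittances received from nationals working abroad 360.7.)

-3773.8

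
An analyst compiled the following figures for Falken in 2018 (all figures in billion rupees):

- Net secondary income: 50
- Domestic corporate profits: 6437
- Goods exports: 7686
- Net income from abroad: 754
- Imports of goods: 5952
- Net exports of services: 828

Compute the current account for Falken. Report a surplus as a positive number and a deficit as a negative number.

3366

Goods balance = 7686 - 5952 = 1734
Services balance = 828
Trade balance (goods + services) = 1734 + 828 = 2562
Net primary income = 754
Net secondary income = 50
Current account = 2562 + 754 + 50 = 3366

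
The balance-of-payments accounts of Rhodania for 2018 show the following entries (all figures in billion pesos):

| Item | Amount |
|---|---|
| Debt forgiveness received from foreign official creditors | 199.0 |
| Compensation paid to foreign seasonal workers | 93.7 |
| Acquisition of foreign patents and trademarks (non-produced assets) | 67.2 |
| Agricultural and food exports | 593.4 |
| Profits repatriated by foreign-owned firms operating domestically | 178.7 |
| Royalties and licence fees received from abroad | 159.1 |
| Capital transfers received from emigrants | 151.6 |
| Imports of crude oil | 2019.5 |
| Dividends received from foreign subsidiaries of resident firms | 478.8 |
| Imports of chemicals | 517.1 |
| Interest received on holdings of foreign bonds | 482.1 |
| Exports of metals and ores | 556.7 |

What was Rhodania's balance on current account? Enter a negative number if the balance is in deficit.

-538.9

Goods: 556.7 - 517.1 + 593.4 - 2019.5 = -1386.5
Services: 159.1
Primary income: 478.8 - 93.7 + 482.1 - 178.7 = 688.5
Current account = (-1386.5) + 159.1 + 688.5 = -538.9
(Excluded from the current account — capital account: debt forgiveness received from foreign official creditors 199.0, acquisition of foreign patents and trademarks (non-produced assets) 67.2, capital transfers received from emigrants 151.6.)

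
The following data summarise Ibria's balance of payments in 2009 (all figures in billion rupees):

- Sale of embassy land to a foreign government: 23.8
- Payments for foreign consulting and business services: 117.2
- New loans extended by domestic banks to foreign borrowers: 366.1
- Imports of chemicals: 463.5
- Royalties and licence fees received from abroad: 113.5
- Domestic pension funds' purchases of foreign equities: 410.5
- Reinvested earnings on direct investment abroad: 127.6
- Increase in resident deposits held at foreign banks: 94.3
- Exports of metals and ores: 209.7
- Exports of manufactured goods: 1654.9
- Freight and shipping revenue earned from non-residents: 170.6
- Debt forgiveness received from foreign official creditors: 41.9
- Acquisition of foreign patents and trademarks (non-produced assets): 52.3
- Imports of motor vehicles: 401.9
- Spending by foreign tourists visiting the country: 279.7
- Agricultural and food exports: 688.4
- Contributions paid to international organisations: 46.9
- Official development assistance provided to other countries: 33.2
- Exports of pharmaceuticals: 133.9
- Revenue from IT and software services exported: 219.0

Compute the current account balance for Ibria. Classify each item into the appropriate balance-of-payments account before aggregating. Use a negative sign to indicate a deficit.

Goods: -463.5 + 1654.9 + 133.9 + 688.4 - 401.9 + 209.7 = 1821.5
Services: 170.6 + 219.0 + 279.7 + 113.5 - 117.2 = 665.6
Primary income: 127.6
Secondary income: -46.9 - 33.2 = -80.1
Current account = 1821.5 + 665.6 + 127.6 + (-80.1) = 2534.6
(Excluded from the current account — capital account: sale of embassy land to a foreign government 23.8, debt forgiveness received from foreign official creditors 41.9, acquisition of foreign patents and trademarks (non-produced assets) 52.3; financial account: new loans extended by domestic banks to foreign borrowers 366.1, domestic pension funds' purchases of foreign equities 410.5, increase in resident deposits held at foreign banks 94.3.)

2534.6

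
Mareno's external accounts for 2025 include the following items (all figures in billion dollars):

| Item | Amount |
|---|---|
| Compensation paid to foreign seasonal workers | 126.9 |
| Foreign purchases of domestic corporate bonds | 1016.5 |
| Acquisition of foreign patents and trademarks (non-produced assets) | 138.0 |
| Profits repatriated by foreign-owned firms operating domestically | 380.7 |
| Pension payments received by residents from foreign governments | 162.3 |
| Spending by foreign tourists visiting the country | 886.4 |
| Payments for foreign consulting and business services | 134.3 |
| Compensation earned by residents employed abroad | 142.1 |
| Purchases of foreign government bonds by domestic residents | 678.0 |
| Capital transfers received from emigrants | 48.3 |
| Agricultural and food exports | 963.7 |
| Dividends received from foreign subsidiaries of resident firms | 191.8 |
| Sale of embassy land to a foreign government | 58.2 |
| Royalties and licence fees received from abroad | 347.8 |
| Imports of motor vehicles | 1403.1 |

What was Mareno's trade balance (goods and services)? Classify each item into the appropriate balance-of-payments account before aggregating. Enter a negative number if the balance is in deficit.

660.5

Goods: 963.7 - 1403.1 = -439.4
Services: -134.3 + 347.8 + 886.4 = 1099.9
Trade balance = -439.4 + 1099.9 = 660.5
(Excluded from the trade balance — primary income: compensation paid to foreign seasonal workers 126.9, profits repatriated by foreign-owned firms operating domestically 380.7, compensation earned by residents employed abroad 142.1, dividends received from foreign subsidiaries of resident firms 191.8; financial account: foreign purchases of domestic corporate bonds 1016.5, purchases of foreign government bonds by domestic residents 678.0; capital account: acquisition of foreign patents and trademarks (non-produced assets) 138.0, capital transfers received from emigrants 48.3, sale of embassy land to a foreign government 58.2; secondary income: pension payments received by residents from foreign governments 162.3.)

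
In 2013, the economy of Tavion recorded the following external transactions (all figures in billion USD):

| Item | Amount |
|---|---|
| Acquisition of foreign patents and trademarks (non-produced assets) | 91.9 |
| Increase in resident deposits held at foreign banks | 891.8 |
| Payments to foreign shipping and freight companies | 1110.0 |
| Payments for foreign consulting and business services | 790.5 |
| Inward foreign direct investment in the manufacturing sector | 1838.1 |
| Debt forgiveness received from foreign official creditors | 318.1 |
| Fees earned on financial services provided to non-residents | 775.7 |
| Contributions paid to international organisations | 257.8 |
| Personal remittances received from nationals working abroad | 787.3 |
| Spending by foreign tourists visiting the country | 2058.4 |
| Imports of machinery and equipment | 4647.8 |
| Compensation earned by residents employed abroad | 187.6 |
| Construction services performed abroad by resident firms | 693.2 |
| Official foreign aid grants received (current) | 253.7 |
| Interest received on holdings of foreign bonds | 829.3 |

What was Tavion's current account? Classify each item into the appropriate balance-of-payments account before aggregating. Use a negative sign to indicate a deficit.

Goods: -4647.8
Services: 2058.4 + 693.2 + 775.7 - 1110.0 - 790.5 = 1626.8
Primary income: 829.3 + 187.6 = 1016.9
Secondary income: 253.7 - 257.8 + 787.3 = 783.2
Current account = (-4647.8) + 1626.8 + 1016.9 + 783.2 = -1220.9
(Excluded from the current account — capital account: acquisition of foreign patents and trademarks (non-produced assets) 91.9, debt forgiveness received from foreign official creditors 318.1; financial account: increase in resident deposits held at foreign banks 891.8, inward foreign direct investment in the manufacturing sector 1838.1.)

-1220.9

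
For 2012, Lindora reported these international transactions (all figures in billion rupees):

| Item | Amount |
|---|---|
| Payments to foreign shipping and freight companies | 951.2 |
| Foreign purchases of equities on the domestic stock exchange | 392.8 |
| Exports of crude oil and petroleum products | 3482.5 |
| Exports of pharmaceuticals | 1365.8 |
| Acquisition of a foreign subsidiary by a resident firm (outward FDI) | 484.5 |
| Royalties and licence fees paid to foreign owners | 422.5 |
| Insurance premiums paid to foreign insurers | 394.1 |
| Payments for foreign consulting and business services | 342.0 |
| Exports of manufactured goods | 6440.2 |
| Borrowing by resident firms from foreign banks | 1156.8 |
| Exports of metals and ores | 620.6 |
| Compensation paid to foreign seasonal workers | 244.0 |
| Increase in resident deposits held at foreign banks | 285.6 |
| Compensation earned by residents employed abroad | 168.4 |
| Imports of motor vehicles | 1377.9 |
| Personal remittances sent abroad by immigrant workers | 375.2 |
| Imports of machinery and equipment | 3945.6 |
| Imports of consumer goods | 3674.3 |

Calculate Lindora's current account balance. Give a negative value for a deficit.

350.7

Goods: 6440.2 - 1377.9 - 3674.3 + 3482.5 - 3945.6 + 1365.8 + 620.6 = 2911.3
Services: -951.2 - 394.1 - 422.5 - 342.0 = -2109.8
Primary income: 168.4 - 244.0 = -75.6
Secondary income: -375.2
Current account = 2911.3 + (-2109.8) + (-75.6) + (-375.2) = 350.7
(Excluded from the current account — financial account: foreign purchases of equities on the domestic stock exchange 392.8, acquisition of a foreign subsidiary by a resident firm (outward FDI) 484.5, borrowing by resident firms from foreign banks 1156.8, increase in resident deposits held at foreign banks 285.6.)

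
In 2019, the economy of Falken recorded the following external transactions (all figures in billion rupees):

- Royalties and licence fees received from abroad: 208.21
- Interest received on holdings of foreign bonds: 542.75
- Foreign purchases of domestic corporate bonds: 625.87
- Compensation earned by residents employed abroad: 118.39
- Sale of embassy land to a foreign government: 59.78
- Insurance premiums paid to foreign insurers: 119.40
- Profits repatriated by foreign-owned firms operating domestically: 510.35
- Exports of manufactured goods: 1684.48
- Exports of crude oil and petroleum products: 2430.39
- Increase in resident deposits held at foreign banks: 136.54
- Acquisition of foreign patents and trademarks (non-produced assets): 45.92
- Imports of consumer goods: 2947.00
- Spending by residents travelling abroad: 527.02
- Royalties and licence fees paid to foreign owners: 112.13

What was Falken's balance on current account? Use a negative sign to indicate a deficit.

Goods: -2947.00 + 1684.48 + 2430.39 = 1167.87
Services: -119.40 - 527.02 - 112.13 + 208.21 = -550.34
Primary income: 118.39 - 510.35 + 542.75 = 150.79
Current account = 1167.87 + (-550.34) + 150.79 = 768.32
(Excluded from the current account — financial account: foreign purchases of domestic corporate bonds 625.87, increase in resident deposits held at foreign banks 136.54; capital account: sale of embassy land to a foreign government 59.78, acquisition of foreign patents and trademarks (non-produced assets) 45.92.)

768.32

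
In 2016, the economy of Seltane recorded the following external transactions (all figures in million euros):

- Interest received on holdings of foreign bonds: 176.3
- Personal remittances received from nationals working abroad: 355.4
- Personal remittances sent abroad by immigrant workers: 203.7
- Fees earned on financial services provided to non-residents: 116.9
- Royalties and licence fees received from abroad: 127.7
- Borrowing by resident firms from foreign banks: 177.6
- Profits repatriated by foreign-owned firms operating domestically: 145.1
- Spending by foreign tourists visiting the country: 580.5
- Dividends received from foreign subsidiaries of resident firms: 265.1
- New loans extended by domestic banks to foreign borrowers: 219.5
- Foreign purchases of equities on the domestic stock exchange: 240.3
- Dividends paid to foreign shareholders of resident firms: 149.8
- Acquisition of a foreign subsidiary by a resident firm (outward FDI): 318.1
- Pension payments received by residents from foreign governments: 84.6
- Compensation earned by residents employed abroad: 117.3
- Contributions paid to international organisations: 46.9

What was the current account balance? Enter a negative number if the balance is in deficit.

Services: 116.9 + 580.5 + 127.7 = 825.1
Primary income: 265.1 + 117.3 + 176.3 - 149.8 - 145.1 = 263.8
Secondary income: 84.6 - 46.9 - 203.7 + 355.4 = 189.4
Current account = 825.1 + 263.8 + 189.4 = 1278.3
(Excluded from the current account — financial account: borrowing by resident firms from foreign banks 177.6, new loans extended by domestic banks to foreign borrowers 219.5, foreign purchases of equities on the domestic stock exchange 240.3, acquisition of a foreign subsidiary by a resident firm (outward FDI) 318.1.)

1278.3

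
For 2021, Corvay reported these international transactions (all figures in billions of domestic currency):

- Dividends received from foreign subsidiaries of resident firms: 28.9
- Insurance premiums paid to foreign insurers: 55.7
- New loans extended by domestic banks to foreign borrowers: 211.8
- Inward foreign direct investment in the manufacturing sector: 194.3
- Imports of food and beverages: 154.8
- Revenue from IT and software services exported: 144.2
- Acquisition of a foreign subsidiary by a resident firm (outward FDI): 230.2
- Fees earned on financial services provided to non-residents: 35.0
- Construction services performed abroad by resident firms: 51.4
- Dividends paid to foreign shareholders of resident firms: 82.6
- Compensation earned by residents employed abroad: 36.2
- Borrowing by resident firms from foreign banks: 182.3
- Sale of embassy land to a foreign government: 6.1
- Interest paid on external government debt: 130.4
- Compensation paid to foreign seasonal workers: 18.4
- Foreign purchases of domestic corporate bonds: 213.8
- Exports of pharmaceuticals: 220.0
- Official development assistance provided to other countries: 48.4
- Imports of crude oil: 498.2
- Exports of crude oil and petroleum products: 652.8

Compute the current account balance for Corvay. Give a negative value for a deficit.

180.0

Goods: -498.2 - 154.8 + 652.8 + 220.0 = 219.8
Services: 51.4 - 55.7 + 35.0 + 144.2 = 174.9
Primary income: -18.4 + 28.9 + 36.2 - 82.6 - 130.4 = -166.3
Secondary income: -48.4
Current account = 219.8 + 174.9 + (-166.3) + (-48.4) = 180.0
(Excluded from the current account — financial account: new loans extended by domestic banks to foreign borrowers 211.8, inward foreign direct investment in the manufacturing sector 194.3, acquisition of a foreign subsidiary by a resident firm (outward FDI) 230.2, borrowing by resident firms from foreign banks 182.3, foreign purchases of domestic corporate bonds 213.8; capital account: sale of embassy land to a foreign government 6.1.)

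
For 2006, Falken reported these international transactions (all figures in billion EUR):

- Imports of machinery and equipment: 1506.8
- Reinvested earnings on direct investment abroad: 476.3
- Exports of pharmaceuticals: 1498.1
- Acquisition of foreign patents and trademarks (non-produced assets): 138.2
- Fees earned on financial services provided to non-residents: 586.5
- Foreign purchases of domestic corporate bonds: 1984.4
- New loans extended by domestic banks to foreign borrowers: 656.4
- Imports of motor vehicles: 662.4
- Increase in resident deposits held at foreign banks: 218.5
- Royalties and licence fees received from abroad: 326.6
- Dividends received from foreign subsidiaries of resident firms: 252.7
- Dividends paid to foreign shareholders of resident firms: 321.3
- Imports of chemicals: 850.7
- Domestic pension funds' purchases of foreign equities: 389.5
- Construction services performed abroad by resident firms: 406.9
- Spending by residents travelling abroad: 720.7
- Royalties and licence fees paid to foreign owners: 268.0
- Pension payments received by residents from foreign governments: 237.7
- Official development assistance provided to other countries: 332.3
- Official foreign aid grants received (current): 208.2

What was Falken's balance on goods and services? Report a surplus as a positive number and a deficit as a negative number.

-1190.5

Goods: -1506.8 - 850.7 + 1498.1 - 662.4 = -1521.8
Services: 586.5 + 326.6 - 268.0 + 406.9 - 720.7 = 331.3
Trade balance = -1521.8 + 331.3 = -1190.5
(Excluded from the trade balance — primary income: reinvested earnings on direct investment abroad 476.3, dividends received from foreign subsidiaries of resident firms 252.7, dividends paid to foreign shareholders of resident firms 321.3; capital account: acquisition of foreign patents and trademarks (non-produced assets) 138.2; financial account: foreign purchases of domestic corporate bonds 1984.4, new loans extended by domestic banks to foreign borrowers 656.4, increase in resident deposits held at foreign banks 218.5, domestic pension funds' purchases of foreign equities 389.5; secondary income: pension payments received by residents from foreign governments 237.7, official development assistance provided to other countries 332.3, official foreign aid grants received (current) 208.2.)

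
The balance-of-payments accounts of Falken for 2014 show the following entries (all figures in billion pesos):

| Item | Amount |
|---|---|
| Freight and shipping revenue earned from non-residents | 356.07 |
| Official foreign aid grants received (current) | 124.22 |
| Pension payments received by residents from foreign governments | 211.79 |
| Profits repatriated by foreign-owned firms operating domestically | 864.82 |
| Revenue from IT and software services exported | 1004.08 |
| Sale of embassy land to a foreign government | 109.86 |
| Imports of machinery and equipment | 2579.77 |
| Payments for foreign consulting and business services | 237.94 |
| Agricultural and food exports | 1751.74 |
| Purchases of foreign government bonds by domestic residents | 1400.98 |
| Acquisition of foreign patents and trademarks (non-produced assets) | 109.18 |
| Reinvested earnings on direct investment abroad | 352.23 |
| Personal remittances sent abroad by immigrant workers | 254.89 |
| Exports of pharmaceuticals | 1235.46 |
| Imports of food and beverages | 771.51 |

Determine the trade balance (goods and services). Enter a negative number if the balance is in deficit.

758.13

Goods: -771.51 - 2579.77 + 1751.74 + 1235.46 = -364.08
Services: 356.07 - 237.94 + 1004.08 = 1122.21
Trade balance = -364.08 + 1122.21 = 758.13
(Excluded from the trade balance — secondary income: official foreign aid grants received (current) 124.22, pension payments received by residents from foreign governments 211.79, personal remittances sent abroad by immigrant workers 254.89; primary income: profits repatriated by foreign-owned firms operating domestically 864.82, reinvested earnings on direct investment abroad 352.23; capital account: sale of embassy land to a foreign government 109.86, acquisition of foreign patents and trademarks (non-produced assets) 109.18; financial account: purchases of foreign government bonds by domestic residents 1400.98.)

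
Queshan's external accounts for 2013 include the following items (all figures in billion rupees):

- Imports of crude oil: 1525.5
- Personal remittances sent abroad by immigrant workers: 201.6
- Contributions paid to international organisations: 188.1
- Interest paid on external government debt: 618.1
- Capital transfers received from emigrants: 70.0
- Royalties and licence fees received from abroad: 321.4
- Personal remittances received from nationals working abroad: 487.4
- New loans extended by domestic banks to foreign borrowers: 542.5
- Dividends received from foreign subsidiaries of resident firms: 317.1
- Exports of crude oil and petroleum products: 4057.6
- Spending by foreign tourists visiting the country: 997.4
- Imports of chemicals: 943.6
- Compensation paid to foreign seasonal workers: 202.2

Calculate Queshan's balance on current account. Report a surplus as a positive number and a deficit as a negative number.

2501.8

Goods: -1525.5 + 4057.6 - 943.6 = 1588.5
Services: 997.4 + 321.4 = 1318.8
Primary income: -618.1 + 317.1 - 202.2 = -503.2
Secondary income: 487.4 - 201.6 - 188.1 = 97.7
Current account = 1588.5 + 1318.8 + (-503.2) + 97.7 = 2501.8
(Excluded from the current account — capital account: capital transfers received from emigrants 70.0; financial account: new loans extended by domestic banks to foreign borrowers 542.5.)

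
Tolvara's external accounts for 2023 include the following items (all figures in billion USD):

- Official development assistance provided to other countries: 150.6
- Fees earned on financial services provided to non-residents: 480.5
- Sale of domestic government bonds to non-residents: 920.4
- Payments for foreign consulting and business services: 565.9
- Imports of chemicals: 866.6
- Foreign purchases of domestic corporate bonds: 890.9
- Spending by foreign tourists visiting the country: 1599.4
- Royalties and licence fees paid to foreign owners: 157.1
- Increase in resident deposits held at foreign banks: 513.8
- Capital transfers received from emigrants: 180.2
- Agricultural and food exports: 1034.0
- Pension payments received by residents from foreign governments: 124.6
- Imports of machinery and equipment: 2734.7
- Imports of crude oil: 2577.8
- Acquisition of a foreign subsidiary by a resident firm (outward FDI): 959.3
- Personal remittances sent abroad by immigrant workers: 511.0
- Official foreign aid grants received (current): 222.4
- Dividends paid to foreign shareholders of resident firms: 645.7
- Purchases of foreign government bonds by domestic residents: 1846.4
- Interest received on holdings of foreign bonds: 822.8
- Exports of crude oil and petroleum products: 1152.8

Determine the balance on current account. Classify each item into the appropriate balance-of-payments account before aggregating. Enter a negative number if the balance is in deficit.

-2772.9

Goods: -2577.8 - 2734.7 + 1152.8 - 866.6 + 1034.0 = -3992.3
Services: -157.1 - 565.9 + 1599.4 + 480.5 = 1356.9
Primary income: 822.8 - 645.7 = 177.1
Secondary income: 222.4 - 150.6 - 511.0 + 124.6 = -314.6
Current account = (-3992.3) + 1356.9 + 177.1 + (-314.6) = -2772.9
(Excluded from the current account — financial account: sale of domestic government bonds to non-residents 920.4, foreign purchases of domestic corporate bonds 890.9, increase in resident deposits held at foreign banks 513.8, acquisition of a foreign subsidiary by a resident firm (outward FDI) 959.3, purchases of foreign government bonds by domestic residents 1846.4; capital account: capital transfers received from emigrants 180.2.)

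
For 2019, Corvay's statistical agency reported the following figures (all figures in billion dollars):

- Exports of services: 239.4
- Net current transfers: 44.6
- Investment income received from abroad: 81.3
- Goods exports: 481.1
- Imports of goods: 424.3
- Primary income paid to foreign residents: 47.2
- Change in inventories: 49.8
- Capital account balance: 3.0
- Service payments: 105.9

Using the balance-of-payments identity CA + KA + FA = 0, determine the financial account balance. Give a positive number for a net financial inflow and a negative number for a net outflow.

-272.0

Goods balance = 481.1 - 424.3 = 56.8
Services balance = 239.4 - 105.9 = 133.5
Trade balance (goods + services) = 56.8 + 133.5 = 190.3
Net primary income = 81.3 - 47.2 = 34.1
Net secondary income = 44.6
Current account = 190.3 + 34.1 + 44.6 = 269.0
Financial account = -(269.0 + 3.0) = -272.0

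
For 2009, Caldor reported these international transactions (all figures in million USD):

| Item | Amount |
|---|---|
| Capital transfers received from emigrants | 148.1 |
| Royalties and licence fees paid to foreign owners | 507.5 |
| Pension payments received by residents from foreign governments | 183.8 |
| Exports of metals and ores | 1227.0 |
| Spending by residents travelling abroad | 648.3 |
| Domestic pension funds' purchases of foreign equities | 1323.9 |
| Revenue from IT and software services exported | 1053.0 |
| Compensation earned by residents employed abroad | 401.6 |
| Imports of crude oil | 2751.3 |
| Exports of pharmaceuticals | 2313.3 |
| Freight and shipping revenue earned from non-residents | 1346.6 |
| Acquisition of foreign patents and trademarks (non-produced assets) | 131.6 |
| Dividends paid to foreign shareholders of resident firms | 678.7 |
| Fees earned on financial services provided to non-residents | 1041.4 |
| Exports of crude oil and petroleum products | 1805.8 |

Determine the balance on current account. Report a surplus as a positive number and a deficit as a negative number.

Goods: 2313.3 - 2751.3 + 1805.8 + 1227.0 = 2594.8
Services: -507.5 + 1053.0 - 648.3 + 1041.4 + 1346.6 = 2285.2
Primary income: -678.7 + 401.6 = -277.1
Secondary income: 183.8
Current account = 2594.8 + 2285.2 + (-277.1) + 183.8 = 4786.7
(Excluded from the current account — capital account: capital transfers received from emigrants 148.1, acquisition of foreign patents and trademarks (non-produced assets) 131.6; financial account: domestic pension funds' purchases of foreign equities 1323.9.)

4786.7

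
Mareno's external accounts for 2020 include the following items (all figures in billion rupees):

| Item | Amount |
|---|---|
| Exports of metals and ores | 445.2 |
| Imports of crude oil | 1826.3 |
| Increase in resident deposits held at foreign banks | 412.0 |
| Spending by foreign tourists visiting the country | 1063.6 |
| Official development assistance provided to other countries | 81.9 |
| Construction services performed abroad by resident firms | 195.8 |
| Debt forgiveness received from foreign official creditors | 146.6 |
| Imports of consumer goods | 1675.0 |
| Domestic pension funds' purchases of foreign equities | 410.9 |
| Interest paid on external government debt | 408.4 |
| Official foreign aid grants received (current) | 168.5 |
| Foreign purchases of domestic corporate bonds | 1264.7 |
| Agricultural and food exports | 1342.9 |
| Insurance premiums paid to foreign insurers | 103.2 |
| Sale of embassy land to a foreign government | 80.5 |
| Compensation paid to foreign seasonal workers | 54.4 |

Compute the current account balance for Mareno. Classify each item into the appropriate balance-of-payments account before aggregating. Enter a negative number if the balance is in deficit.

Goods: 1342.9 - 1675.0 + 445.2 - 1826.3 = -1713.2
Services: -103.2 + 195.8 + 1063.6 = 1156.2
Primary income: -408.4 - 54.4 = -462.8
Secondary income: -81.9 + 168.5 = 86.6
Current account = (-1713.2) + 1156.2 + (-462.8) + 86.6 = -933.2
(Excluded from the current account — financial account: increase in resident deposits held at foreign banks 412.0, domestic pension funds' purchases of foreign equities 410.9, foreign purchases of domestic corporate bonds 1264.7; capital account: debt forgiveness received from foreign official creditors 146.6, sale of embassy land to a foreign government 80.5.)

-933.2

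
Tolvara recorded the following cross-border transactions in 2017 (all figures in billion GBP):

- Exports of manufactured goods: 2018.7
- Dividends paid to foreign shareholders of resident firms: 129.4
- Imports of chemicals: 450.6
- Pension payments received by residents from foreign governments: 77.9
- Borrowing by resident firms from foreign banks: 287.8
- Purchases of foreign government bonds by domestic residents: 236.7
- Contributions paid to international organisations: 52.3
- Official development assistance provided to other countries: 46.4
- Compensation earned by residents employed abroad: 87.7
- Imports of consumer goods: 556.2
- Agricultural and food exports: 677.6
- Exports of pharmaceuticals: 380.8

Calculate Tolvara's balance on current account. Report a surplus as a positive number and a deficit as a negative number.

2007.8

Goods: -556.2 - 450.6 + 380.8 + 677.6 + 2018.7 = 2070.3
Primary income: -129.4 + 87.7 = -41.7
Secondary income: -46.4 - 52.3 + 77.9 = -20.8
Current account = 2070.3 + (-41.7) + (-20.8) = 2007.8
(Excluded from the current account — financial account: borrowing by resident firms from foreign banks 287.8, purchases of foreign government bonds by domestic residents 236.7.)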